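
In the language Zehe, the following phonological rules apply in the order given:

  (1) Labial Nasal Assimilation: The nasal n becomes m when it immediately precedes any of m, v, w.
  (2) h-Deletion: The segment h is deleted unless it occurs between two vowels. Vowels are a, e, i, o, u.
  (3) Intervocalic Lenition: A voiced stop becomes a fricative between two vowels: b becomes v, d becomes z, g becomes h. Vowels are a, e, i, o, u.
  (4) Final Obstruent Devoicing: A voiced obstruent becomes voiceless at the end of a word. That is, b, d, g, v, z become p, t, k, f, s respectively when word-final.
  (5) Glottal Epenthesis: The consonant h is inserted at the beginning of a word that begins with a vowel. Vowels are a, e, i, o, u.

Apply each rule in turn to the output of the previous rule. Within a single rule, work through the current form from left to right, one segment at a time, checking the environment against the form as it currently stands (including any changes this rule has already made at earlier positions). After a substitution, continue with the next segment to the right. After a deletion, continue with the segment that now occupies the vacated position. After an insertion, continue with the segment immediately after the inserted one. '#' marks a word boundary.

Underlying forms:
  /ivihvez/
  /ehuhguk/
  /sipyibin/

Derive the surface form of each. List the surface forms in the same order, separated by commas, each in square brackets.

/ivihvez/:
  (1) Labial Nasal Assimilation: no change — [ivihvez]
  (2) h-Deletion: [ivihvez] → [ivivez]
  (3) Intervocalic Lenition: no change — [ivivez]
  (4) Final Obstruent Devoicing: [ivivez] → [ivives]
  (5) Glottal Epenthesis: [ivives] → [hivives]
/ehuhguk/:
  (1) Labial Nasal Assimilation: no change — [ehuhguk]
  (2) h-Deletion: [ehuhguk] → [ehuguk]
  (3) Intervocalic Lenition: [ehuguk] → [ehuhuk]
  (4) Final Obstruent Devoicing: no change — [ehuhuk]
  (5) Glottal Epenthesis: [ehuhuk] → [hehuhuk]
/sipyibin/:
  (1) Labial Nasal Assimilation: no change — [sipyibin]
  (2) h-Deletion: no change — [sipyibin]
  (3) Intervocalic Lenition: [sipyibin] → [sipyivin]
  (4) Final Obstruent Devoicing: no change — [sipyivin]
  (5) Glottal Epenthesis: no change — [sipyivin]

[hivives], [hehuhuk], [sipyivin]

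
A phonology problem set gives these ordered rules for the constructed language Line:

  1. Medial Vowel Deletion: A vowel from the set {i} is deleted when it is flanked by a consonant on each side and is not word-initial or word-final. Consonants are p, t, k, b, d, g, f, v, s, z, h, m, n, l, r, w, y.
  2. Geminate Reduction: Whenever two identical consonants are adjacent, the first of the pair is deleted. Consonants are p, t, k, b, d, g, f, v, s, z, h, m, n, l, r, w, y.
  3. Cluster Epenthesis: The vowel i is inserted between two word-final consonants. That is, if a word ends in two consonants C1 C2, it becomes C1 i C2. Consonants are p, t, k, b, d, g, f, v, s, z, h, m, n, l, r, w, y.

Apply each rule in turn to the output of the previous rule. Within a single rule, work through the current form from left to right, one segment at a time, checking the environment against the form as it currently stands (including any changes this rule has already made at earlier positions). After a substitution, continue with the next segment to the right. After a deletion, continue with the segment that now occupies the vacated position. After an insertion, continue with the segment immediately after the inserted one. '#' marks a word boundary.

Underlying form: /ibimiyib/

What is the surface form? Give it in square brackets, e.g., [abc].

1 Medial Vowel Deletion: [ibimiyib] → [ibmyb]
2 Geminate Reduction: no change — [ibmyb]
3 Cluster Epenthesis: [ibmyb] → [ibmyib]

[ibmyib]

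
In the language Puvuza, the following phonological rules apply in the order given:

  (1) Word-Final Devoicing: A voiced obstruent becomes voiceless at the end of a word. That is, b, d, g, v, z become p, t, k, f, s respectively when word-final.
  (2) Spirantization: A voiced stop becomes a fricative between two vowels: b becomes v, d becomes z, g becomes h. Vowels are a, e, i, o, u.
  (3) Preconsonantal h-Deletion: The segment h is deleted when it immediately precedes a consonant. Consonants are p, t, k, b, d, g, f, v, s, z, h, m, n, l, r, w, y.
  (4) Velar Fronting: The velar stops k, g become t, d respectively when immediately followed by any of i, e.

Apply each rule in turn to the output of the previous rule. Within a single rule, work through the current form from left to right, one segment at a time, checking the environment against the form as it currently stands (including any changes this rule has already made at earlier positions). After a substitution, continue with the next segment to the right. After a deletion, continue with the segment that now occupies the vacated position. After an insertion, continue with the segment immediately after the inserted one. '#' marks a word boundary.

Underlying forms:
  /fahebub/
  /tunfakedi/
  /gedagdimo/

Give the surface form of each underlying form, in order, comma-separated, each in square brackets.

/fahebub/:
  (1) Word-Final Devoicing: [fahebub] → [fahebup]
  (2) Spirantization: [fahebup] → [fahevup]
  (3) Preconsonantal h-Deletion: no change — [fahevup]
  (4) Velar Fronting: no change — [fahevup]
/tunfakedi/:
  (1) Word-Final Devoicing: no change — [tunfakedi]
  (2) Spirantization: [tunfakedi] → [tunfakezi]
  (3) Preconsonantal h-Deletion: no change — [tunfakezi]
  (4) Velar Fronting: [tunfakezi] → [tunfatezi]
/gedagdimo/:
  (1) Word-Final Devoicing: no change — [gedagdimo]
  (2) Spirantization: [gedagdimo] → [gezagdimo]
  (3) Preconsonantal h-Deletion: no change — [gezagdimo]
  (4) Velar Fronting: [gezagdimo] → [dezagdimo]

[fahevup], [tunfatezi], [dezagdimo]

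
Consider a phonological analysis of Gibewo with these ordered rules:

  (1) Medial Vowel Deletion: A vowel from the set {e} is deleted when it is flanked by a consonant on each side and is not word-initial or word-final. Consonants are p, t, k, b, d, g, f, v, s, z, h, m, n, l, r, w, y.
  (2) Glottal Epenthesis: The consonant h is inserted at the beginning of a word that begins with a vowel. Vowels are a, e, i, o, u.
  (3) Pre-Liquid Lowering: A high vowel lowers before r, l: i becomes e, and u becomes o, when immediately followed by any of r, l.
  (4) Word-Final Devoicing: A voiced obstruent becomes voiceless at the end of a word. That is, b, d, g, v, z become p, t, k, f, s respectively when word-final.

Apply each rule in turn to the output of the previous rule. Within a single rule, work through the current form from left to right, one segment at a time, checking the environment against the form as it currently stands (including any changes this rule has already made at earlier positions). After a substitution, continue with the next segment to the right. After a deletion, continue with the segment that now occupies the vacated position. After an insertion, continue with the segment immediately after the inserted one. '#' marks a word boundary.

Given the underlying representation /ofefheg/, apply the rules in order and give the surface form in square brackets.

(1) Medial Vowel Deletion: [ofefheg] → [offhg]
(2) Glottal Epenthesis: [offhg] → [hoffhg]
(3) Pre-Liquid Lowering: no change — [hoffhg]
(4) Word-Final Devoicing: [hoffhg] → [hoffhk]

[hoffhk]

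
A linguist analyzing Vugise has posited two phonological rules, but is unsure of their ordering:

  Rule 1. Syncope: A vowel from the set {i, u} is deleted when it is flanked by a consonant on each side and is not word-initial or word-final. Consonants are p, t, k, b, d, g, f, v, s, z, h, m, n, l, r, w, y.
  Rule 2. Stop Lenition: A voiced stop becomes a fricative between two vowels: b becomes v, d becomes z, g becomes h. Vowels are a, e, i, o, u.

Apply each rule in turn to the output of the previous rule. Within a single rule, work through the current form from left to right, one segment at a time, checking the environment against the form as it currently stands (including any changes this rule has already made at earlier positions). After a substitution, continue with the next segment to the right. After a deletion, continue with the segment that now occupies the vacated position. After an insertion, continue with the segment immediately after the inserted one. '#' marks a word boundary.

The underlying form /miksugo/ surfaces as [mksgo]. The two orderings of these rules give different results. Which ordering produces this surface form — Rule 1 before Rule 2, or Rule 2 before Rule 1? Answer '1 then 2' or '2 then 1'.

Order 1 then 2:
  1 Syncope: [miksugo] → [mksgo]
  2 Stop Lenition: no change — [mksgo]
  result: [mksgo]
Order 2 then 1:
  2 Stop Lenition: [miksugo] → [miksuho]
  1 Syncope: [miksuho] → [mksho]
  result: [mksho]

1 then 2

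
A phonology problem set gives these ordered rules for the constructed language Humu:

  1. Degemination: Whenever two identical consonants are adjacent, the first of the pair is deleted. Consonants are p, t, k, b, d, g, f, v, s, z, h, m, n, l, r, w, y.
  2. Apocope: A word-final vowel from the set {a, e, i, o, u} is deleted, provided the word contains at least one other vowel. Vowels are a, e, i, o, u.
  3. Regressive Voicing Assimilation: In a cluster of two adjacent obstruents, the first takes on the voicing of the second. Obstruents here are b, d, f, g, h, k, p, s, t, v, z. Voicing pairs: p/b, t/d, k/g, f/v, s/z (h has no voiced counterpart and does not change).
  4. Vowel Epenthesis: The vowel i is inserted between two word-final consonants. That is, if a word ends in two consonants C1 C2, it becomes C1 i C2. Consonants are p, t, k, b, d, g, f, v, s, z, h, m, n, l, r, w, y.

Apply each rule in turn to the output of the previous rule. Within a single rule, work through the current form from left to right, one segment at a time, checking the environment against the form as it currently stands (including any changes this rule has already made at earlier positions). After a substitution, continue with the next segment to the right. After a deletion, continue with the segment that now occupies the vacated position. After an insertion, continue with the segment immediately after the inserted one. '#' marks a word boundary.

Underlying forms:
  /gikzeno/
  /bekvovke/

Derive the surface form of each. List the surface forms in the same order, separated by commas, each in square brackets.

[gigzen], [begvofik]

/gikzeno/:
  1 Degemination: no change — [gikzeno]
  2 Apocope: [gikzeno] → [gikzen]
  3 Regressive Voicing Assimilation: [gikzen] → [gigzen]
  4 Vowel Epenthesis: no change — [gigzen]
/bekvovke/:
  1 Degemination: no change — [bekvovke]
  2 Apocope: [bekvovke] → [bekvovk]
  3 Regressive Voicing Assimilation: [bekvovk] → [begvofk]
  4 Vowel Epenthesis: [begvofk] → [begvofik]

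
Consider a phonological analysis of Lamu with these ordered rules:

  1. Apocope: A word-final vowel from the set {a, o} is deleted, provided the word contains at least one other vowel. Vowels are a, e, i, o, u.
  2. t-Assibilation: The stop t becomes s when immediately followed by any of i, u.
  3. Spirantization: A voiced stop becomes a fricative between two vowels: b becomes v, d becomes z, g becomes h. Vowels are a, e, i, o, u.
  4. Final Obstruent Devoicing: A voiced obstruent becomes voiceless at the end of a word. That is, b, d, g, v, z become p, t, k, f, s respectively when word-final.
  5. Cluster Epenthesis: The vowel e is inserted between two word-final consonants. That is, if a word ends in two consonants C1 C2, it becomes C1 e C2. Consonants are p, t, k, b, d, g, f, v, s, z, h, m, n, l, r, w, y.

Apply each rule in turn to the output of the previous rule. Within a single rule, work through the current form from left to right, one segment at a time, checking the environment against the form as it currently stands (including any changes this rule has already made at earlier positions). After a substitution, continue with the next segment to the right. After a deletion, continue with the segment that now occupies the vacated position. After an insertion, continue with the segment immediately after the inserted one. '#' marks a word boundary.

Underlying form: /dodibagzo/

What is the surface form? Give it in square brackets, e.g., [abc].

[dozivages]

1 Apocope: [dodibagzo] → [dodibagz]
2 t-Assibilation: no change — [dodibagz]
3 Spirantization: [dodibagz] → [dozivagz]
4 Final Obstruent Devoicing: [dozivagz] → [dozivags]
5 Cluster Epenthesis: [dozivags] → [dozivages]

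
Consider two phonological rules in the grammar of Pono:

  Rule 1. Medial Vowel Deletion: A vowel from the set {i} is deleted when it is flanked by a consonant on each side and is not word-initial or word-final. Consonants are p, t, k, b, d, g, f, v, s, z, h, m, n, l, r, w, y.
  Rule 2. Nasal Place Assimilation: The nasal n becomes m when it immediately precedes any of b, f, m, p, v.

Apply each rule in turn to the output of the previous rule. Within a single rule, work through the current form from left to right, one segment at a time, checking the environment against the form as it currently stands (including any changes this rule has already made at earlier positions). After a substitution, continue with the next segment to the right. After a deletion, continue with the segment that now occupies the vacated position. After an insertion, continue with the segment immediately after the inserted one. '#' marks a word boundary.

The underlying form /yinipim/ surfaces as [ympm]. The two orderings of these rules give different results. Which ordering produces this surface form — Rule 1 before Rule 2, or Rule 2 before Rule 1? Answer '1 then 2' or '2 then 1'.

1 then 2

Order 1 then 2:
  1 Medial Vowel Deletion: [yinipim] → [ynpm]
  2 Nasal Place Assimilation: [ynpm] → [ympm]
  result: [ympm]
Order 2 then 1:
  2 Nasal Place Assimilation: no change — [yinipim]
  1 Medial Vowel Deletion: [yinipim] → [ynpm]
  result: [ynpm]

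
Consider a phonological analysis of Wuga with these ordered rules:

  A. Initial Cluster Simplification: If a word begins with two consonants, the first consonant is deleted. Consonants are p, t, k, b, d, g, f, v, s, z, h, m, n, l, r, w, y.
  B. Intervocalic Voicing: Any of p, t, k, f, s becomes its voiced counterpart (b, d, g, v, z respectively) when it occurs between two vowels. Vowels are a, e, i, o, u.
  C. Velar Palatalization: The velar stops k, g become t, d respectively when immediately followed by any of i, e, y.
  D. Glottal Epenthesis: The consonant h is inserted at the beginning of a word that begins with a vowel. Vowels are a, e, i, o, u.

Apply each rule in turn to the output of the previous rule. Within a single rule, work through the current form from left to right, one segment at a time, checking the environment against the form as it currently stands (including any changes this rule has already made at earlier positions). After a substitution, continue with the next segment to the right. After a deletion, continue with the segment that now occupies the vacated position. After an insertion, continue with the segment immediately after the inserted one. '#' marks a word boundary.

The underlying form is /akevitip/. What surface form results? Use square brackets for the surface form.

A Initial Cluster Simplification: no change — [akevitip]
B Intervocalic Voicing: [akevitip] → [agevidip]
C Velar Palatalization: [agevidip] → [adevidip]
D Glottal Epenthesis: [adevidip] → [hadevidip]

[hadevidip]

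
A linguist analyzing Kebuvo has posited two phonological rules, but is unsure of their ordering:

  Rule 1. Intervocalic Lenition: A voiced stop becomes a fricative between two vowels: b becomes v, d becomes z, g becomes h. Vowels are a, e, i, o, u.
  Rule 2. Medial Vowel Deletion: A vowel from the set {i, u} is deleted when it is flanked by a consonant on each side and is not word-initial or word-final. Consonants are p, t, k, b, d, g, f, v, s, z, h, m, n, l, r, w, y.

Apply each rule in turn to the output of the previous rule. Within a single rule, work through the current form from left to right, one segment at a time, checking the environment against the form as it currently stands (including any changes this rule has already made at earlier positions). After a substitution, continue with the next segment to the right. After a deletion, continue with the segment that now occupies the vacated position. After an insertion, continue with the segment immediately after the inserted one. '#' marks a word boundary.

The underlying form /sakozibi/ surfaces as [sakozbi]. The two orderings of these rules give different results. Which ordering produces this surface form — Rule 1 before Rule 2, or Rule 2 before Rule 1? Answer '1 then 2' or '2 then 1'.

Order 1 then 2:
  1 Intervocalic Lenition: [sakozibi] → [sakozivi]
  2 Medial Vowel Deletion: [sakozivi] → [sakozvi]
  result: [sakozvi]
Order 2 then 1:
  2 Medial Vowel Deletion: [sakozibi] → [sakozbi]
  1 Intervocalic Lenition: no change — [sakozbi]
  result: [sakozbi]

2 then 1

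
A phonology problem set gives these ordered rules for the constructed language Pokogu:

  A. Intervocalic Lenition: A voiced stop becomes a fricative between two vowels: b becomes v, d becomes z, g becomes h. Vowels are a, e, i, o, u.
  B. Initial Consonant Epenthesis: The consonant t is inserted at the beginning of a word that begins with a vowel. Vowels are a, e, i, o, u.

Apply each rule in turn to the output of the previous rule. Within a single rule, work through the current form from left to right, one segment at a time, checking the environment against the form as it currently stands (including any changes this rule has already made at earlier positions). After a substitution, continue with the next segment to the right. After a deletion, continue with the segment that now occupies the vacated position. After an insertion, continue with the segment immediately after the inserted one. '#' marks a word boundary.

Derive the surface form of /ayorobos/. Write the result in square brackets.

[tayorovos]

A Intervocalic Lenition: [ayorobos] → [ayorovos]
B Initial Consonant Epenthesis: [ayorovos] → [tayorovos]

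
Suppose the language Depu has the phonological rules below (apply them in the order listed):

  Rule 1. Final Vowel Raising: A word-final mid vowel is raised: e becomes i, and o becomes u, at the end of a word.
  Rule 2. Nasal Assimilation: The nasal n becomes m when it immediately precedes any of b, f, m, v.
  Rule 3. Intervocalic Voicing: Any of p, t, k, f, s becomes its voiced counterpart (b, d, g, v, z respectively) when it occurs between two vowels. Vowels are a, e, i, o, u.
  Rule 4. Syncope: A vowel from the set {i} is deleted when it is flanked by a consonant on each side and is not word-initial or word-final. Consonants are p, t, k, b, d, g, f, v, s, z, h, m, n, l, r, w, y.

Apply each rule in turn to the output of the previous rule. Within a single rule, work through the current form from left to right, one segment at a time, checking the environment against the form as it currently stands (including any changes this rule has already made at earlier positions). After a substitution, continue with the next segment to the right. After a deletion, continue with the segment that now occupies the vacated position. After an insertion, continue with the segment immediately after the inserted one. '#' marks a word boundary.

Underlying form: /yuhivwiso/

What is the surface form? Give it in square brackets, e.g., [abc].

[yuhvwzu]

Rule 1 Final Vowel Raising: [yuhivwiso] → [yuhivwisu]
Rule 2 Nasal Assimilation: no change — [yuhivwisu]
Rule 3 Intervocalic Voicing: [yuhivwisu] → [yuhivwizu]
Rule 4 Syncope: [yuhivwizu] → [yuhvwzu]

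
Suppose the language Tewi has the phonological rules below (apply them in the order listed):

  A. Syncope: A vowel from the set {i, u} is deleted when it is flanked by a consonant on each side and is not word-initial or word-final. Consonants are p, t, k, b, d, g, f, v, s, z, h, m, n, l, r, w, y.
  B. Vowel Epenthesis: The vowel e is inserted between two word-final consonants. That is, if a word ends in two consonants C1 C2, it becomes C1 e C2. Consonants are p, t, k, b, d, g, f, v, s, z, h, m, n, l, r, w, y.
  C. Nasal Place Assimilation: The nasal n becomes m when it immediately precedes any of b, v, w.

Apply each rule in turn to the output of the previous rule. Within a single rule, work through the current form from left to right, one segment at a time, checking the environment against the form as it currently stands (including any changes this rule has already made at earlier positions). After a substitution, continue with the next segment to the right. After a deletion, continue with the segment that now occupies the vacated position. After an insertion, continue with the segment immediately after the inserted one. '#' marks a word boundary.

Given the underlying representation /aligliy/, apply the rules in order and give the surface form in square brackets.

A Syncope: [aligliy] → [algly]
B Vowel Epenthesis: [algly] → [algley]
C Nasal Place Assimilation: no change — [algley]

[algley]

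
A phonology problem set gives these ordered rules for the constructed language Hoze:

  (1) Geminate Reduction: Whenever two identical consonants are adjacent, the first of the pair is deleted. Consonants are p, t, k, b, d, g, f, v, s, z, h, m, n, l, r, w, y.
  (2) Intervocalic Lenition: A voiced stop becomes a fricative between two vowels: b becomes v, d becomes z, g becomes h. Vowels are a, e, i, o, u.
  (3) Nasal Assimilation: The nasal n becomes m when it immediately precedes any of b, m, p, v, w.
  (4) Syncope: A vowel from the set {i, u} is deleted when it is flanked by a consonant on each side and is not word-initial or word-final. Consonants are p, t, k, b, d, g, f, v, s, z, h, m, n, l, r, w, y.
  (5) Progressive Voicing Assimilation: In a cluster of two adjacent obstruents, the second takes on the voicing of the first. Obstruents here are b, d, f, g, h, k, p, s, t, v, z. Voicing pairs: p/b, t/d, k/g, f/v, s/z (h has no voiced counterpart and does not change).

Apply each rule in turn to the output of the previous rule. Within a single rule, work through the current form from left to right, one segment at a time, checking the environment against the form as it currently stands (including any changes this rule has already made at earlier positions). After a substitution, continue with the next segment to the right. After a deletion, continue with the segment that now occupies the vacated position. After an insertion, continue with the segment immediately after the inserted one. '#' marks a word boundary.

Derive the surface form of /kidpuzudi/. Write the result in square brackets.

[ktpssi]

(1) Geminate Reduction: no change — [kidpuzudi]
(2) Intervocalic Lenition: [kidpuzudi] → [kidpuzuzi]
(3) Nasal Assimilation: no change — [kidpuzuzi]
(4) Syncope: [kidpuzuzi] → [kdpzzi]
(5) Progressive Voicing Assimilation: [kdpzzi] → [ktpssi]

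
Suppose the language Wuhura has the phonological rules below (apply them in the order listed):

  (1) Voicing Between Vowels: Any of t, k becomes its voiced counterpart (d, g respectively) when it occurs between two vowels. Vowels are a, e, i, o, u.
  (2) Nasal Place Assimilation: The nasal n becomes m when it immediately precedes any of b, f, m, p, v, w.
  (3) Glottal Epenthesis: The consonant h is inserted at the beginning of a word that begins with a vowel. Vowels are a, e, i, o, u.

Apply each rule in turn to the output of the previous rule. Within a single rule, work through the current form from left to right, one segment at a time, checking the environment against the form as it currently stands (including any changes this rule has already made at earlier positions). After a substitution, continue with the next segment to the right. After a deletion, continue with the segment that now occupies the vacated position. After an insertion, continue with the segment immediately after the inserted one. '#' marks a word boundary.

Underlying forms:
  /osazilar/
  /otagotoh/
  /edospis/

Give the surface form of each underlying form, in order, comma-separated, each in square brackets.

[hosazilar], [hodagodoh], [hedospis]

/osazilar/:
  (1) Voicing Between Vowels: no change — [osazilar]
  (2) Nasal Place Assimilation: no change — [osazilar]
  (3) Glottal Epenthesis: [osazilar] → [hosazilar]
/otagotoh/:
  (1) Voicing Between Vowels: [otagotoh] → [odagodoh]
  (2) Nasal Place Assimilation: no change — [odagodoh]
  (3) Glottal Epenthesis: [odagodoh] → [hodagodoh]
/edospis/:
  (1) Voicing Between Vowels: no change — [edospis]
  (2) Nasal Place Assimilation: no change — [edospis]
  (3) Glottal Epenthesis: [edospis] → [hedospis]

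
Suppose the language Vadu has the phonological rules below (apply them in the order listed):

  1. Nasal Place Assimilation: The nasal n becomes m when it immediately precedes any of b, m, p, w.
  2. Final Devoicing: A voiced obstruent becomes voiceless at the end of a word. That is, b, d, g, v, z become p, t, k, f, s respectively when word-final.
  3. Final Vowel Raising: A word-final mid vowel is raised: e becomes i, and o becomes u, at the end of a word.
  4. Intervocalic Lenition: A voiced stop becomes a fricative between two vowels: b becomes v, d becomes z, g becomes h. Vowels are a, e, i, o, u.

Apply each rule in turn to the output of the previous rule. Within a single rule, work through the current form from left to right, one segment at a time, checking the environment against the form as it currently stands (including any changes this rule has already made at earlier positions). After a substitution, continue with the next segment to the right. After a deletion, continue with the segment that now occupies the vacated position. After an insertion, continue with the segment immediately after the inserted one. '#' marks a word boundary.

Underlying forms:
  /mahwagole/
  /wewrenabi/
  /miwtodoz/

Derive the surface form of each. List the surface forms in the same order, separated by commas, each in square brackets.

[mahwaholi], [wewrenavi], [miwtozos]

/mahwagole/:
  1 Nasal Place Assimilation: no change — [mahwagole]
  2 Final Devoicing: no change — [mahwagole]
  3 Final Vowel Raising: [mahwagole] → [mahwagoli]
  4 Intervocalic Lenition: [mahwagoli] → [mahwaholi]
/wewrenabi/:
  1 Nasal Place Assimilation: no change — [wewrenabi]
  2 Final Devoicing: no change — [wewrenabi]
  3 Final Vowel Raising: no change — [wewrenabi]
  4 Intervocalic Lenition: [wewrenabi] → [wewrenavi]
/miwtodoz/:
  1 Nasal Place Assimilation: no change — [miwtodoz]
  2 Final Devoicing: [miwtodoz] → [miwtodos]
  3 Final Vowel Raising: no change — [miwtodos]
  4 Intervocalic Lenition: [miwtodos] → [miwtozos]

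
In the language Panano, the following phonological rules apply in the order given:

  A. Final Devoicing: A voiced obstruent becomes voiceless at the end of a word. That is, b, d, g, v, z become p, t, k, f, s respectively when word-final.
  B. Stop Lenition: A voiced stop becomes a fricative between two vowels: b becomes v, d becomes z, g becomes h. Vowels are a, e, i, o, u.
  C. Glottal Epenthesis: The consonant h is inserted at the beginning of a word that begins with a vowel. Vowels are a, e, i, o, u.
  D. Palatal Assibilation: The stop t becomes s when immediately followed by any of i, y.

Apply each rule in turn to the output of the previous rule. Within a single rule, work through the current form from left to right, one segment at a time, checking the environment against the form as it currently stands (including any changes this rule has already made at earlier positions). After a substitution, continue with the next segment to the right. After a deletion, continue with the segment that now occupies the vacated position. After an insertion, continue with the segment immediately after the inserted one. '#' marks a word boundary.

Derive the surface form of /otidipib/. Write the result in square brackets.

A Final Devoicing: [otidipib] → [otidipip]
B Stop Lenition: [otidipip] → [otizipip]
C Glottal Epenthesis: [otizipip] → [hotizipip]
D Palatal Assibilation: [hotizipip] → [hosizipip]

[hosizipip]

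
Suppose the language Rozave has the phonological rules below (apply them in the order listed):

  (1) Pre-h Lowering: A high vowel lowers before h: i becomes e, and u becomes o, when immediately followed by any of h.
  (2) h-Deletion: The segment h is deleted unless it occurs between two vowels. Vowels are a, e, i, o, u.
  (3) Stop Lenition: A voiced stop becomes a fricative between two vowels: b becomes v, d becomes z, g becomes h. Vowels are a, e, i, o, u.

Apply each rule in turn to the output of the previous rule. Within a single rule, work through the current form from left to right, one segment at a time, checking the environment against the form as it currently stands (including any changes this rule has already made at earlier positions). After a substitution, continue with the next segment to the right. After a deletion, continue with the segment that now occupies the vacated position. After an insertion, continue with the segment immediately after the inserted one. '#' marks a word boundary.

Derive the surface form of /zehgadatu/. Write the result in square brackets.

(1) Pre-h Lowering: no change — [zehgadatu]
(2) h-Deletion: [zehgadatu] → [zegadatu]
(3) Stop Lenition: [zegadatu] → [zehazatu]

[zehazatu]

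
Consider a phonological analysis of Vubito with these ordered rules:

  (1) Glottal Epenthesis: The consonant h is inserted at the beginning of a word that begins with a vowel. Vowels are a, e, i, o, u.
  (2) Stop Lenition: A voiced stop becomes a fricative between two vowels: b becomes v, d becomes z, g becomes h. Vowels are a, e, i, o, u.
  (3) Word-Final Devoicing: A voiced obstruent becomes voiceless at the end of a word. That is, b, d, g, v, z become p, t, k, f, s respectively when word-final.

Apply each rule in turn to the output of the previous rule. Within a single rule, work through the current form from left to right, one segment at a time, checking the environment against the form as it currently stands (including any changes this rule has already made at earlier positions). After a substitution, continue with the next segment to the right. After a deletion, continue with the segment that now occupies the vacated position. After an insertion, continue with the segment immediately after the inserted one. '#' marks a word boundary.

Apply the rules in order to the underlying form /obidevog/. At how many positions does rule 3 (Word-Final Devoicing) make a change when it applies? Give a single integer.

1

(1) Glottal Epenthesis: [obidevog] → [hobidevog]
(2) Stop Lenition: [hobidevog] → [hovizevog]
(3) Word-Final Devoicing: [hovizevog] → [hovizevok]
Rule 3 changed 1 position(s).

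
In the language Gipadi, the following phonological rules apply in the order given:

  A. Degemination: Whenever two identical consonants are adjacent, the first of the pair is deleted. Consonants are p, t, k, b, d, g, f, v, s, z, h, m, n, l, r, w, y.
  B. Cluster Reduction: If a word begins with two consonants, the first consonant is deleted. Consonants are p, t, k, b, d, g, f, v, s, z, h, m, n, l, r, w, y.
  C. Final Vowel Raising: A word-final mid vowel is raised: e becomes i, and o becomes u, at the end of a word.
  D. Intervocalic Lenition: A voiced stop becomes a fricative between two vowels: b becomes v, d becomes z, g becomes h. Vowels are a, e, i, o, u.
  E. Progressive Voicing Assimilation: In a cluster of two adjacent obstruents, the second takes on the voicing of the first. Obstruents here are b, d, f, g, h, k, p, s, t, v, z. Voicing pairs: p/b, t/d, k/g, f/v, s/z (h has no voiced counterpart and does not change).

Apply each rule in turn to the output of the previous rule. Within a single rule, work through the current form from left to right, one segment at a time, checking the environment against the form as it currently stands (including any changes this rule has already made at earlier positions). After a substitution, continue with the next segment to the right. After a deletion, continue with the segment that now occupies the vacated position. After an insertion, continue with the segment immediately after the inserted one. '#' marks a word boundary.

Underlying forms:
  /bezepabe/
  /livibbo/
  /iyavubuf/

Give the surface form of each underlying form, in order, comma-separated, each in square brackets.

/bezepabe/:
  A Degemination: no change — [bezepabe]
  B Cluster Reduction: no change — [bezepabe]
  C Final Vowel Raising: [bezepabe] → [bezepabi]
  D Intervocalic Lenition: [bezepabi] → [bezepavi]
  E Progressive Voicing Assimilation: no change — [bezepavi]
/livibbo/:
  A Degemination: [livibbo] → [livibo]
  B Cluster Reduction: no change — [livibo]
  C Final Vowel Raising: [livibo] → [livibu]
  D Intervocalic Lenition: [livibu] → [livivu]
  E Progressive Voicing Assimilation: no change — [livivu]
/iyavubuf/:
  A Degemination: no change — [iyavubuf]
  B Cluster Reduction: no change — [iyavubuf]
  C Final Vowel Raising: no change — [iyavubuf]
  D Intervocalic Lenition: [iyavubuf] → [iyavuvuf]
  E Progressive Voicing Assimilation: no change — [iyavuvuf]

[bezepavi], [livivu], [iyavuvuf]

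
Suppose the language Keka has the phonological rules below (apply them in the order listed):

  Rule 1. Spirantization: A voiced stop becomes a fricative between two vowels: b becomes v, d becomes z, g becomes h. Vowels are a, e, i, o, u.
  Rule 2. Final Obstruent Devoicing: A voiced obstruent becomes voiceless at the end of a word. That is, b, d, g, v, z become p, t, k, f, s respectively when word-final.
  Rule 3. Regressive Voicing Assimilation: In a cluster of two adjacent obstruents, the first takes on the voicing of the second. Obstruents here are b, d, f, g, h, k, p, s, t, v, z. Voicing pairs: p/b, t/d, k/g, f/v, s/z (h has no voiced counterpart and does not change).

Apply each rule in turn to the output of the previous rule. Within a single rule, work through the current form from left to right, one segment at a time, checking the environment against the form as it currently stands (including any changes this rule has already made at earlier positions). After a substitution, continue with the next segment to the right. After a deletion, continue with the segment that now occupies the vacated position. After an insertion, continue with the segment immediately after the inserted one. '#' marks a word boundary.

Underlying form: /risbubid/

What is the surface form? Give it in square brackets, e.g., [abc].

[rizbuvit]

Rule 1 Spirantization: [risbubid] → [risbuvid]
Rule 2 Final Obstruent Devoicing: [risbuvid] → [risbuvit]
Rule 3 Regressive Voicing Assimilation: [risbuvit] → [rizbuvit]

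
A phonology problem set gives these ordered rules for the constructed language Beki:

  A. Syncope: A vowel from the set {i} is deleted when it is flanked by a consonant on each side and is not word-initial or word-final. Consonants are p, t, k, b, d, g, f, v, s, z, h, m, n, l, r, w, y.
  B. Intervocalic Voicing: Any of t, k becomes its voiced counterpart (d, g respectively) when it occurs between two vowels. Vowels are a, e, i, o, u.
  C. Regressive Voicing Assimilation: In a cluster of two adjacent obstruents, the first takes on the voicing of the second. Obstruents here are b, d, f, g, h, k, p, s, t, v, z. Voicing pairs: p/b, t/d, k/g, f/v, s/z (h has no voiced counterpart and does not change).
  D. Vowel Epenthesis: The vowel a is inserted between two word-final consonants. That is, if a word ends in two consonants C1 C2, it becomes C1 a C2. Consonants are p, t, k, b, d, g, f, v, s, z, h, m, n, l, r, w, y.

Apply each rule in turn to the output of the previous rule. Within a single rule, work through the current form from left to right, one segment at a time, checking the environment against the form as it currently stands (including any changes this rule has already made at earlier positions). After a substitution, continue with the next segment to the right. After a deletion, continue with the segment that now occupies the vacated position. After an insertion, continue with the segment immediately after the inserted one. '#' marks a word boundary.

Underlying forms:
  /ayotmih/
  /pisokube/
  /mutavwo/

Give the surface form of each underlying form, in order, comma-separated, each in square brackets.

[ayotmah], [psogube], [mudavwo]

/ayotmih/:
  A Syncope: [ayotmih] → [ayotmh]
  B Intervocalic Voicing: no change — [ayotmh]
  C Regressive Voicing Assimilation: no change — [ayotmh]
  D Vowel Epenthesis: [ayotmh] → [ayotmah]
/pisokube/:
  A Syncope: [pisokube] → [psokube]
  B Intervocalic Voicing: [psokube] → [psogube]
  C Regressive Voicing Assimilation: no change — [psogube]
  D Vowel Epenthesis: no change — [psogube]
/mutavwo/:
  A Syncope: no change — [mutavwo]
  B Intervocalic Voicing: [mutavwo] → [mudavwo]
  C Regressive Voicing Assimilation: no change — [mudavwo]
  D Vowel Epenthesis: no change — [mudavwo]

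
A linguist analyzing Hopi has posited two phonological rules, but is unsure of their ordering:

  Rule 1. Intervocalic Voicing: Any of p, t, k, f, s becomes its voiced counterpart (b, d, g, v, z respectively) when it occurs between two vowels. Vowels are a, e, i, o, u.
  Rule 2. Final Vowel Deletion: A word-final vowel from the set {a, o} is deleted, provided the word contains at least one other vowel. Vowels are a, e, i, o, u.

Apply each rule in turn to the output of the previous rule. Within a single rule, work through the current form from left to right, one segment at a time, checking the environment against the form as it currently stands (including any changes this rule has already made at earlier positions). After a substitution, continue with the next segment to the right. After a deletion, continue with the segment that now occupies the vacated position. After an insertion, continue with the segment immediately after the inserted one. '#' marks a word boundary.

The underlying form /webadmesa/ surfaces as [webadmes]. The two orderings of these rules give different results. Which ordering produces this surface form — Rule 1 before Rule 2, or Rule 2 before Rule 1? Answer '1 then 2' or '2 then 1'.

Order 1 then 2:
  1 Intervocalic Voicing: [webadmesa] → [webadmeza]
  2 Final Vowel Deletion: [webadmeza] → [webadmez]
  result: [webadmez]
Order 2 then 1:
  2 Final Vowel Deletion: [webadmesa] → [webadmes]
  1 Intervocalic Voicing: no change — [webadmes]
  result: [webadmes]

2 then 1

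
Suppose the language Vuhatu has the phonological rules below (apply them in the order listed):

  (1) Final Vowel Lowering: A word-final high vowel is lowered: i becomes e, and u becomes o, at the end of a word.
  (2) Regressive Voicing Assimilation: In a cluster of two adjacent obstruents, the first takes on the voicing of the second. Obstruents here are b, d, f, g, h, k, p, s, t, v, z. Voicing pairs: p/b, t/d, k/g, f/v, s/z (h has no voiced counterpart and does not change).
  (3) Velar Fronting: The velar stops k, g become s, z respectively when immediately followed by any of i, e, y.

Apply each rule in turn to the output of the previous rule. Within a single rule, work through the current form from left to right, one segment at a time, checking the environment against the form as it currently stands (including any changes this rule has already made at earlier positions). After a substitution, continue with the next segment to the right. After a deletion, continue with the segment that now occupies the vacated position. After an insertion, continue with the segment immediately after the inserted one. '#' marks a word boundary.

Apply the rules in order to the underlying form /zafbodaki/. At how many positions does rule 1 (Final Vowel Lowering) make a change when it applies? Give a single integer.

(1) Final Vowel Lowering: [zafbodaki] → [zafbodake]
(2) Regressive Voicing Assimilation: [zafbodake] → [zavbodake]
(3) Velar Fronting: [zavbodake] → [zavbodase]
Rule 1 changed 1 position(s).

1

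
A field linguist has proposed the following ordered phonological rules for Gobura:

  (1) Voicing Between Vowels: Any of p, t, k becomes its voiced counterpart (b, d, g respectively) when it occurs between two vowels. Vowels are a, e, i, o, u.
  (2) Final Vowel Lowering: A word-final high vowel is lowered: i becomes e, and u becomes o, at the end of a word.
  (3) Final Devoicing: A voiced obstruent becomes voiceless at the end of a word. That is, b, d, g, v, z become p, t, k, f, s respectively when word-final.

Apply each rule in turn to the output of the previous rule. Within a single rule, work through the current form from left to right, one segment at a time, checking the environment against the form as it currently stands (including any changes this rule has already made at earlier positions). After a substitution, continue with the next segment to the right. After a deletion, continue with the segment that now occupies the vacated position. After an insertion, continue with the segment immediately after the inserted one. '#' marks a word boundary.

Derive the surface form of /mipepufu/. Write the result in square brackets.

(1) Voicing Between Vowels: [mipepufu] → [mibebufu]
(2) Final Vowel Lowering: [mibebufu] → [mibebufo]
(3) Final Devoicing: no change — [mibebufo]

[mibebufo]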